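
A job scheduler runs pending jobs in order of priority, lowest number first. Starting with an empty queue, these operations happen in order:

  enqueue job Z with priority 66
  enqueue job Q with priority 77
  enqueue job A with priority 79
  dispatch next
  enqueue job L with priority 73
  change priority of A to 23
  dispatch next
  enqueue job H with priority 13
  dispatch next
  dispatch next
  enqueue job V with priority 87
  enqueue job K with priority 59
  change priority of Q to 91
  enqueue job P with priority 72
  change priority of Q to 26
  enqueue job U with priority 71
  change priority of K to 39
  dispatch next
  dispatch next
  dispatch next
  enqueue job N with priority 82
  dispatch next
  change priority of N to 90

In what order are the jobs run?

Z, A, H, L, Q, K, U, P

add Z (priority 66) → {Z:66}
add Q (priority 77) → {Z:66, Q:77}
add A (priority 79) → {Z:66, Q:77, A:79}
dispatch next → Z; now {Q:77, A:79}
add L (priority 73) → {L:73, Q:77, A:79}
update A to priority 23 → {A:23, L:73, Q:77}
dispatch next → A; now {L:73, Q:77}
add H (priority 13) → {H:13, L:73, Q:77}
dispatch next → H; now {L:73, Q:77}
dispatch next → L; now {Q:77}
add V (priority 87) → {Q:77, V:87}
add K (priority 59) → {K:59, Q:77, V:87}
update Q to priority 91 → {K:59, V:87, Q:91}
add P (priority 72) → {K:59, P:72, V:87, Q:91}
update Q to priority 26 → {Q:26, K:59, P:72, V:87}
add U (priority 71) → {Q:26, K:59, U:71, P:72, V:87}
update K to priority 39 → {Q:26, K:39, U:71, P:72, V:87}
dispatch next → Q; now {K:39, U:71, P:72, V:87}
dispatch next → K; now {U:71, P:72, V:87}
dispatch next → U; now {P:72, V:87}
add N (priority 82) → {P:72, N:82, V:87}
dispatch next → P; now {N:82, V:87}
update N to priority 90 → {V:87, N:90}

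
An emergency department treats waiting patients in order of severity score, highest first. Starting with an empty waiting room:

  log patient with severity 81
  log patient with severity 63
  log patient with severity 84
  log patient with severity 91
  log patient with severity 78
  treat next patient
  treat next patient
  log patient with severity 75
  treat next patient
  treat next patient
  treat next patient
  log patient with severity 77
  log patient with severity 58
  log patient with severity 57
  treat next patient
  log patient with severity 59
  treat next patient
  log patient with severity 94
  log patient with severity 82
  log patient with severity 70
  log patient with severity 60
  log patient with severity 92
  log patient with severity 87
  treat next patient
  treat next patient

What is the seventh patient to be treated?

insert 81 → {81}
insert 63 → {81, 63}
insert 84 → {84, 81, 63}
insert 91 → {91, 84, 81, 63}
insert 78 → {91, 84, 81, 78, 63}
treat next patient → 91; now {84, 81, 78, 63}
treat next patient → 84; now {81, 78, 63}
insert 75 → {81, 78, 75, 63}
treat next patient → 81; now {78, 75, 63}
treat next patient → 78; now {75, 63}
treat next patient → 75; now {63}
insert 77 → {77, 63}
insert 58 → {77, 63, 58}
insert 57 → {77, 63, 58, 57}
treat next patient → 77; now {63, 58, 57}
insert 59 → {63, 59, 58, 57}
treat next patient → 63; now {59, 58, 57}
insert 94 → {94, 59, 58, 57}
insert 82 → {94, 82, 59, 58, 57}
insert 70 → {94, 82, 70, 59, 58, 57}
insert 60 → {94, 82, 70, 60, 59, 58, 57}
insert 92 → {94, 92, 82, 70, 60, 59, 58, 57}
insert 87 → {94, 92, 87, 82, 70, 60, 59, 58, 57}
treat next patient → 94; now {92, 87, 82, 70, 60, 59, 58, 57}
treat next patient → 92; now {87, 82, 70, 60, 59, 58, 57}

63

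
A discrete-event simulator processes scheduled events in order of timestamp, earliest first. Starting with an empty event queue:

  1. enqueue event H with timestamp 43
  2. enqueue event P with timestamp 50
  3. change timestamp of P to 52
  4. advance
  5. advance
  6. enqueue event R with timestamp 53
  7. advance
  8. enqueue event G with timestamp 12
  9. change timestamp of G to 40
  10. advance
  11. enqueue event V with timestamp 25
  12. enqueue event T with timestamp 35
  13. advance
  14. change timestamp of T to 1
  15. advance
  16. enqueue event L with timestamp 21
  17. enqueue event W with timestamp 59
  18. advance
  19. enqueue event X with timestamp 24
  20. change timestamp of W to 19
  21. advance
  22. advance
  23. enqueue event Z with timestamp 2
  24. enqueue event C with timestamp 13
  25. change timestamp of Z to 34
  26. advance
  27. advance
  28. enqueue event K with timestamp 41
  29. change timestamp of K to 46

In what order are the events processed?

H, P, R, G, V, T, L, W, X, C, Z

add H (timestamp 43) → {H:43}
add P (timestamp 50) → {H:43, P:50}
update P to timestamp 52 → {H:43, P:52}
advance → H; now {P:52}
advance → P; now {}
add R (timestamp 53) → {R:53}
advance → R; now {}
add G (timestamp 12) → {G:12}
update G to timestamp 40 → {G:40}
advance → G; now {}
add V (timestamp 25) → {V:25}
add T (timestamp 35) → {V:25, T:35}
advance → V; now {T:35}
update T to timestamp 1 → {T:1}
advance → T; now {}
add L (timestamp 21) → {L:21}
add W (timestamp 59) → {L:21, W:59}
advance → L; now {W:59}
add X (timestamp 24) → {X:24, W:59}
update W to timestamp 19 → {W:19, X:24}
advance → W; now {X:24}
advance → X; now {}
add Z (timestamp 2) → {Z:2}
add C (timestamp 13) → {Z:2, C:13}
update Z to timestamp 34 → {C:13, Z:34}
advance → C; now {Z:34}
advance → Z; now {}
add K (timestamp 41) → {K:41}
update K to timestamp 46 → {K:46}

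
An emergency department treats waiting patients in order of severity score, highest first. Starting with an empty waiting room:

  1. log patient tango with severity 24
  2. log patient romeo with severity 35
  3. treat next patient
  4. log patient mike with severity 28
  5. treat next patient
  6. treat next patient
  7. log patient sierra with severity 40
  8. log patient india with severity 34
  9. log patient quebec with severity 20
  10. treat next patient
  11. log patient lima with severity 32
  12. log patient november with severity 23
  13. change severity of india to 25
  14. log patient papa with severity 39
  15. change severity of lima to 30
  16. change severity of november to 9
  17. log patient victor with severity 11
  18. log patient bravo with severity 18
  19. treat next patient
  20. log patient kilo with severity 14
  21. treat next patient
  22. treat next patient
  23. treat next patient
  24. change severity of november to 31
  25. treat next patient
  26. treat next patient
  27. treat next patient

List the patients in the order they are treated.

add tango (severity 24) → {tango:24}
add romeo (severity 35) → {romeo:35, tango:24}
treat next patient → romeo; now {tango:24}
add mike (severity 28) → {mike:28, tango:24}
treat next patient → mike; now {tango:24}
treat next patient → tango; now {}
add sierra (severity 40) → {sierra:40}
add india (severity 34) → {sierra:40, india:34}
add quebec (severity 20) → {sierra:40, india:34, quebec:20}
treat next patient → sierra; now {india:34, quebec:20}
add lima (severity 32) → {india:34, lima:32, quebec:20}
add november (severity 23) → {india:34, lima:32, november:23, quebec:20}
update india to severity 25 → {lima:32, india:25, november:23, quebec:20}
add papa (severity 39) → {papa:39, lima:32, india:25, november:23, quebec:20}
update lima to severity 30 → {papa:39, lima:30, india:25, november:23, quebec:20}
update november to severity 9 → {papa:39, lima:30, india:25, quebec:20, november:9}
add victor (severity 11) → {papa:39, lima:30, india:25, quebec:20, victor:11, november:9}
add bravo (severity 18) → {papa:39, lima:30, india:25, quebec:20, bravo:18, victor:11, november:9}
treat next patient → papa; now {lima:30, india:25, quebec:20, bravo:18, victor:11, november:9}
add kilo (severity 14) → {lima:30, india:25, quebec:20, bravo:18, kilo:14, victor:11, november:9}
treat next patient → lima; now {india:25, quebec:20, bravo:18, kilo:14, victor:11, november:9}
treat next patient → india; now {quebec:20, bravo:18, kilo:14, victor:11, november:9}
treat next patient → quebec; now {bravo:18, kilo:14, victor:11, november:9}
update november to severity 31 → {november:31, bravo:18, kilo:14, victor:11}
treat next patient → november; now {bravo:18, kilo:14, victor:11}
treat next patient → bravo; now {kilo:14, victor:11}
treat next patient → kilo; now {victor:11}

[romeo, mike, tango, sierra, papa, lima, india, quebec, november, bravo, kilo]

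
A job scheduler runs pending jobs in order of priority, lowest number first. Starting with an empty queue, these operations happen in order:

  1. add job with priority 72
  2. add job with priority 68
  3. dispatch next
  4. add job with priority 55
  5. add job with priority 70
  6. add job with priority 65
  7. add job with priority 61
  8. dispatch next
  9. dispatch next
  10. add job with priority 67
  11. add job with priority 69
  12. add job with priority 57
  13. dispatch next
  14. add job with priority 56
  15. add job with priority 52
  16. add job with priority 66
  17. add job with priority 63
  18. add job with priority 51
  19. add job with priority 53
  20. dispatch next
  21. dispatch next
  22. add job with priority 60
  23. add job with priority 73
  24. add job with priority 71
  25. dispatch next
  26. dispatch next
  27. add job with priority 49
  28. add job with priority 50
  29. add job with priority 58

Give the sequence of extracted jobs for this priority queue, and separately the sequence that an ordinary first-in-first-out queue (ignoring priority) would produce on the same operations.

insert 72 → {72}
insert 68 → {68, 72}
dispatch next → 68; now {72}
insert 55 → {55, 72}
insert 70 → {55, 70, 72}
insert 65 → {55, 65, 70, 72}
insert 61 → {55, 61, 65, 70, 72}
dispatch next → 55; now {61, 65, 70, 72}
dispatch next → 61; now {65, 70, 72}
insert 67 → {65, 67, 70, 72}
insert 69 → {65, 67, 69, 70, 72}
insert 57 → {57, 65, 67, 69, 70, 72}
dispatch next → 57; now {65, 67, 69, 70, 72}
insert 56 → {56, 65, 67, 69, 70, 72}
insert 52 → {52, 56, 65, 67, 69, 70, 72}
insert 66 → {52, 56, 65, 66, 67, 69, 70, 72}
insert 63 → {52, 56, 63, 65, 66, 67, 69, 70, 72}
insert 51 → {51, 52, 56, 63, 65, 66, 67, 69, 70, 72}
insert 53 → {51, 52, 53, 56, 63, 65, 66, 67, 69, 70, 72}
dispatch next → 51; now {52, 53, 56, 63, 65, 66, 67, 69, 70, 72}
dispatch next → 52; now {53, 56, 63, 65, 66, 67, 69, 70, 72}
insert 60 → {53, 56, 60, 63, 65, 66, 67, 69, 70, 72}
insert 73 → {53, 56, 60, 63, 65, 66, 67, 69, 70, 72, 73}
insert 71 → {53, 56, 60, 63, 65, 66, 67, 69, 70, 71, 72, 73}
dispatch next → 53; now {56, 60, 63, 65, 66, 67, 69, 70, 71, 72, 73}
dispatch next → 56; now {60, 63, 65, 66, 67, 69, 70, 71, 72, 73}
insert 49 → {49, 60, 63, 65, 66, 67, 69, 70, 71, 72, 73}
insert 50 → {49, 50, 60, 63, 65, 66, 67, 69, 70, 71, 72, 73}
insert 58 → {49, 50, 58, 60, 63, 65, 66, 67, 69, 70, 71, 72, 73}

priority queue: 68 → 55 → 61 → 57 → 51 → 52 → 53 → 56; FIFO queue: 72 → 68 → 55 → 70 → 65 → 61 → 67 → 69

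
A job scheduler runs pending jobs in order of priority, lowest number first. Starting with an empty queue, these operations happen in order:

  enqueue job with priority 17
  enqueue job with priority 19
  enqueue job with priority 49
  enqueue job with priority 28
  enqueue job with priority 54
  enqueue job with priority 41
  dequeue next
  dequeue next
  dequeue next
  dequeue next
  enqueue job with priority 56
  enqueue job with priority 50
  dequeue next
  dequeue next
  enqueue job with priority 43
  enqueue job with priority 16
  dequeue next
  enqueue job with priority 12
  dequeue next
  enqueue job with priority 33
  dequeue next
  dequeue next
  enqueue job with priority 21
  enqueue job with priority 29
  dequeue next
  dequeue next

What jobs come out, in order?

[17, 19, 28, 41, 49, 50, 16, 12, 33, 43, 21, 29]

insert 17 → {17}
insert 19 → {17, 19}
insert 49 → {17, 19, 49}
insert 28 → {17, 19, 28, 49}
insert 54 → {17, 19, 28, 49, 54}
insert 41 → {17, 19, 28, 41, 49, 54}
dequeue next → 17; now {19, 28, 41, 49, 54}
dequeue next → 19; now {28, 41, 49, 54}
dequeue next → 28; now {41, 49, 54}
dequeue next → 41; now {49, 54}
insert 56 → {49, 54, 56}
insert 50 → {49, 50, 54, 56}
dequeue next → 49; now {50, 54, 56}
dequeue next → 50; now {54, 56}
insert 43 → {43, 54, 56}
insert 16 → {16, 43, 54, 56}
dequeue next → 16; now {43, 54, 56}
insert 12 → {12, 43, 54, 56}
dequeue next → 12; now {43, 54, 56}
insert 33 → {33, 43, 54, 56}
dequeue next → 33; now {43, 54, 56}
dequeue next → 43; now {54, 56}
insert 21 → {21, 54, 56}
insert 29 → {21, 29, 54, 56}
dequeue next → 21; now {29, 54, 56}
dequeue next → 29; now {54, 56}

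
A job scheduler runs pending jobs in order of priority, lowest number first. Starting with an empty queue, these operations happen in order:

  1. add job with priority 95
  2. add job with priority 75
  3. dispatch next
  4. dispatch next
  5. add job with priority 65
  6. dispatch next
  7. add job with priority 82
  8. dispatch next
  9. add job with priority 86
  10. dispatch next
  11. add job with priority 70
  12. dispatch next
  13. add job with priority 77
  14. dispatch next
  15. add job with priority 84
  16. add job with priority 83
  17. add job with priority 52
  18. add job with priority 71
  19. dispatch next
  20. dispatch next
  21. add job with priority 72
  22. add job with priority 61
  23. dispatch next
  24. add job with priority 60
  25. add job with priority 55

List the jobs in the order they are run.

insert 95 → {95}
insert 75 → {75, 95}
dispatch next → 75; now {95}
dispatch next → 95; now {}
insert 65 → {65}
dispatch next → 65; now {}
insert 82 → {82}
dispatch next → 82; now {}
insert 86 → {86}
dispatch next → 86; now {}
insert 70 → {70}
dispatch next → 70; now {}
insert 77 → {77}
dispatch next → 77; now {}
insert 84 → {84}
insert 83 → {83, 84}
insert 52 → {52, 83, 84}
insert 71 → {52, 71, 83, 84}
dispatch next → 52; now {71, 83, 84}
dispatch next → 71; now {83, 84}
insert 72 → {72, 83, 84}
insert 61 → {61, 72, 83, 84}
dispatch next → 61; now {72, 83, 84}
insert 60 → {60, 72, 83, 84}
insert 55 → {55, 60, 72, 83, 84}

75 → 95 → 65 → 82 → 86 → 70 → 77 → 52 → 71 → 61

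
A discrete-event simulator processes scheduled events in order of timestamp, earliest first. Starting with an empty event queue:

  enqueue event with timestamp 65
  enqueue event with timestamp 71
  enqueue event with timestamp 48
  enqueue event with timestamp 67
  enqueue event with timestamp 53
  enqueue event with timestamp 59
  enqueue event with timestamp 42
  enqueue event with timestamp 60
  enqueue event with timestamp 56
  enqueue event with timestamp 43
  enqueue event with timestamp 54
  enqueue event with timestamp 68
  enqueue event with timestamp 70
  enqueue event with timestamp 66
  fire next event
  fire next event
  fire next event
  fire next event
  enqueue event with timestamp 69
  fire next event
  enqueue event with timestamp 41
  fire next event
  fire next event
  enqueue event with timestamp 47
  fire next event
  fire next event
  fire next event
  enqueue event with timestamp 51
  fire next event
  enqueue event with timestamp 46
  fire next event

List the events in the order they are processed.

[42, 43, 48, 53, 54, 41, 56, 47, 59, 60, 51, 46]

insert 65 → {65}
insert 71 → {65, 71}
insert 48 → {48, 65, 71}
insert 67 → {48, 65, 67, 71}
insert 53 → {48, 53, 65, 67, 71}
insert 59 → {48, 53, 59, 65, 67, 71}
insert 42 → {42, 48, 53, 59, 65, 67, 71}
insert 60 → {42, 48, 53, 59, 60, 65, 67, 71}
insert 56 → {42, 48, 53, 56, 59, 60, 65, 67, 71}
insert 43 → {42, 43, 48, 53, 56, 59, 60, 65, 67, 71}
insert 54 → {42, 43, 48, 53, 54, 56, 59, 60, 65, 67, 71}
insert 68 → {42, 43, 48, 53, 54, 56, 59, 60, 65, 67, 68, 71}
insert 70 → {42, 43, 48, 53, 54, 56, 59, 60, 65, 67, 68, 70, 71}
insert 66 → {42, 43, 48, 53, 54, 56, 59, 60, 65, 66, 67, 68, 70, 71}
fire next event → 42; now {43, 48, 53, 54, 56, 59, 60, 65, 66, 67, 68, 70, 71}
fire next event → 43; now {48, 53, 54, 56, 59, 60, 65, 66, 67, 68, 70, 71}
fire next event → 48; now {53, 54, 56, 59, 60, 65, 66, 67, 68, 70, 71}
fire next event → 53; now {54, 56, 59, 60, 65, 66, 67, 68, 70, 71}
insert 69 → {54, 56, 59, 60, 65, 66, 67, 68, 69, 70, 71}
fire next event → 54; now {56, 59, 60, 65, 66, 67, 68, 69, 70, 71}
insert 41 → {41, 56, 59, 60, 65, 66, 67, 68, 69, 70, 71}
fire next event → 41; now {56, 59, 60, 65, 66, 67, 68, 69, 70, 71}
fire next event → 56; now {59, 60, 65, 66, 67, 68, 69, 70, 71}
insert 47 → {47, 59, 60, 65, 66, 67, 68, 69, 70, 71}
fire next event → 47; now {59, 60, 65, 66, 67, 68, 69, 70, 71}
fire next event → 59; now {60, 65, 66, 67, 68, 69, 70, 71}
fire next event → 60; now {65, 66, 67, 68, 69, 70, 71}
insert 51 → {51, 65, 66, 67, 68, 69, 70, 71}
fire next event → 51; now {65, 66, 67, 68, 69, 70, 71}
insert 46 → {46, 65, 66, 67, 68, 69, 70, 71}
fire next event → 46; now {65, 66, 67, 68, 69, 70, 71}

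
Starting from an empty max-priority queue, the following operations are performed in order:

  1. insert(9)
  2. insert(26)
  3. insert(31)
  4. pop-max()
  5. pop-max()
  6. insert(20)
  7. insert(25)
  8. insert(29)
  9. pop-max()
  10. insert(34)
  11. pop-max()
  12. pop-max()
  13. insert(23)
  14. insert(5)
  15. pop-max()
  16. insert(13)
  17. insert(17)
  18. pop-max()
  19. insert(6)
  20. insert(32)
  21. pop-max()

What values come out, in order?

insert 9 → {9}
insert 26 → {26, 9}
insert 31 → {31, 26, 9}
pop-max → 31; now {26, 9}
pop-max → 26; now {9}
insert 20 → {20, 9}
insert 25 → {25, 20, 9}
insert 29 → {29, 25, 20, 9}
pop-max → 29; now {25, 20, 9}
insert 34 → {34, 25, 20, 9}
pop-max → 34; now {25, 20, 9}
pop-max → 25; now {20, 9}
insert 23 → {23, 20, 9}
insert 5 → {23, 20, 9, 5}
pop-max → 23; now {20, 9, 5}
insert 13 → {20, 13, 9, 5}
insert 17 → {20, 17, 13, 9, 5}
pop-max → 20; now {17, 13, 9, 5}
insert 6 → {17, 13, 9, 6, 5}
insert 32 → {32, 17, 13, 9, 6, 5}
pop-max → 32; now {17, 13, 9, 6, 5}

[31, 26, 29, 34, 25, 23, 20, 32]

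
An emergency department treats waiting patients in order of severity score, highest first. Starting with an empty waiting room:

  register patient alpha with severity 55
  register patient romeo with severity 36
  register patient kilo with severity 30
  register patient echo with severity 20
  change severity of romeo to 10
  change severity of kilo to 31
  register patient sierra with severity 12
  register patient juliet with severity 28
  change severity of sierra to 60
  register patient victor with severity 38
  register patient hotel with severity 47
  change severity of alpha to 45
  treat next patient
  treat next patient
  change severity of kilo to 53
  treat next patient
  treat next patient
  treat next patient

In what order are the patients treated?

sierra, hotel, kilo, alpha, victor

add alpha (severity 55) → {alpha:55}
add romeo (severity 36) → {alpha:55, romeo:36}
add kilo (severity 30) → {alpha:55, romeo:36, kilo:30}
add echo (severity 20) → {alpha:55, romeo:36, kilo:30, echo:20}
update romeo to severity 10 → {alpha:55, kilo:30, echo:20, romeo:10}
update kilo to severity 31 → {alpha:55, kilo:31, echo:20, romeo:10}
add sierra (severity 12) → {alpha:55, kilo:31, echo:20, sierra:12, romeo:10}
add juliet (severity 28) → {alpha:55, kilo:31, juliet:28, echo:20, sierra:12, romeo:10}
update sierra to severity 60 → {sierra:60, alpha:55, kilo:31, juliet:28, echo:20, romeo:10}
add victor (severity 38) → {sierra:60, alpha:55, victor:38, kilo:31, juliet:28, echo:20, romeo:10}
add hotel (severity 47) → {sierra:60, alpha:55, hotel:47, victor:38, kilo:31, juliet:28, echo:20, romeo:10}
update alpha to severity 45 → {sierra:60, hotel:47, alpha:45, victor:38, kilo:31, juliet:28, echo:20, romeo:10}
treat next patient → sierra; now {hotel:47, alpha:45, victor:38, kilo:31, juliet:28, echo:20, romeo:10}
treat next patient → hotel; now {alpha:45, victor:38, kilo:31, juliet:28, echo:20, romeo:10}
update kilo to severity 53 → {kilo:53, alpha:45, victor:38, juliet:28, echo:20, romeo:10}
treat next patient → kilo; now {alpha:45, victor:38, juliet:28, echo:20, romeo:10}
treat next patient → alpha; now {victor:38, juliet:28, echo:20, romeo:10}
treat next patient → victor; now {juliet:28, echo:20, romeo:10}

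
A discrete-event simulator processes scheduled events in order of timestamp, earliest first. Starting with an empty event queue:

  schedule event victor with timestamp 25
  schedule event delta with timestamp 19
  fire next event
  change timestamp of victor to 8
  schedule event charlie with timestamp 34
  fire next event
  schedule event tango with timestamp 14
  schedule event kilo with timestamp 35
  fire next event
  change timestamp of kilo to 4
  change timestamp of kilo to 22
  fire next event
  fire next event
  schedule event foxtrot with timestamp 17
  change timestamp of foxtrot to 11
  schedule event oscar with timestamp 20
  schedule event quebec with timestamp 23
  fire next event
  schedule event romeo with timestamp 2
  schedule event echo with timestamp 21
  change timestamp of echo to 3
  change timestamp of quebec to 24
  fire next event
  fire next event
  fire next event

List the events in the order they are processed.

add victor (timestamp 25) → {victor:25}
add delta (timestamp 19) → {delta:19, victor:25}
fire next event → delta; now {victor:25}
update victor to timestamp 8 → {victor:8}
add charlie (timestamp 34) → {victor:8, charlie:34}
fire next event → victor; now {charlie:34}
add tango (timestamp 14) → {tango:14, charlie:34}
add kilo (timestamp 35) → {tango:14, charlie:34, kilo:35}
fire next event → tango; now {charlie:34, kilo:35}
update kilo to timestamp 4 → {kilo:4, charlie:34}
update kilo to timestamp 22 → {kilo:22, charlie:34}
fire next event → kilo; now {charlie:34}
fire next event → charlie; now {}
add foxtrot (timestamp 17) → {foxtrot:17}
update foxtrot to timestamp 11 → {foxtrot:11}
add oscar (timestamp 20) → {foxtrot:11, oscar:20}
add quebec (timestamp 23) → {foxtrot:11, oscar:20, quebec:23}
fire next event → foxtrot; now {oscar:20, quebec:23}
add romeo (timestamp 2) → {romeo:2, oscar:20, quebec:23}
add echo (timestamp 21) → {romeo:2, oscar:20, echo:21, quebec:23}
update echo to timestamp 3 → {romeo:2, echo:3, oscar:20, quebec:23}
update quebec to timestamp 24 → {romeo:2, echo:3, oscar:20, quebec:24}
fire next event → romeo; now {echo:3, oscar:20, quebec:24}
fire next event → echo; now {oscar:20, quebec:24}
fire next event → oscar; now {quebec:24}

delta → victor → tango → kilo → charlie → foxtrot → romeo → echo → oscar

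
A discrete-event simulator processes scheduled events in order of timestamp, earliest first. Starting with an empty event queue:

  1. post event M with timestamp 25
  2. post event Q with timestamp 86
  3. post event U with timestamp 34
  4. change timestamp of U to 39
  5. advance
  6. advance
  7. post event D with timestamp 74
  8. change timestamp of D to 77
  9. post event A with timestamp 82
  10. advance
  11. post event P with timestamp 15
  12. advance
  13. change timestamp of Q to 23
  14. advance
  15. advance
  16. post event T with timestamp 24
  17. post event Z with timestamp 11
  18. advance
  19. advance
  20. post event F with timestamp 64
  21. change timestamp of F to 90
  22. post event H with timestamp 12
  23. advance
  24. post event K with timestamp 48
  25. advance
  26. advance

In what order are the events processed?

M, U, D, P, Q, A, Z, T, H, K, F

add M (timestamp 25) → {M:25}
add Q (timestamp 86) → {M:25, Q:86}
add U (timestamp 34) → {M:25, U:34, Q:86}
update U to timestamp 39 → {M:25, U:39, Q:86}
advance → M; now {U:39, Q:86}
advance → U; now {Q:86}
add D (timestamp 74) → {D:74, Q:86}
update D to timestamp 77 → {D:77, Q:86}
add A (timestamp 82) → {D:77, A:82, Q:86}
advance → D; now {A:82, Q:86}
add P (timestamp 15) → {P:15, A:82, Q:86}
advance → P; now {A:82, Q:86}
update Q to timestamp 23 → {Q:23, A:82}
advance → Q; now {A:82}
advance → A; now {}
add T (timestamp 24) → {T:24}
add Z (timestamp 11) → {Z:11, T:24}
advance → Z; now {T:24}
advance → T; now {}
add F (timestamp 64) → {F:64}
update F to timestamp 90 → {F:90}
add H (timestamp 12) → {H:12, F:90}
advance → H; now {F:90}
add K (timestamp 48) → {K:48, F:90}
advance → K; now {F:90}
advance → F; now {}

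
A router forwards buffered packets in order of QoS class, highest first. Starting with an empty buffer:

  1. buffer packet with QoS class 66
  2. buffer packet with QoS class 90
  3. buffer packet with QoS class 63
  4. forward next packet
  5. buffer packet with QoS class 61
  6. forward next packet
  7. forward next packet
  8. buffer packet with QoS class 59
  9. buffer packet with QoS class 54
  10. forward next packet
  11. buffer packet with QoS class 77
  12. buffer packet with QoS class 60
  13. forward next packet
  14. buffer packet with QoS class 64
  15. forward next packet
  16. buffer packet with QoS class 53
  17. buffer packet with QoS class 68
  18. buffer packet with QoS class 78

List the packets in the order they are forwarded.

insert 66 → {66}
insert 90 → {90, 66}
insert 63 → {90, 66, 63}
forward next packet → 90; now {66, 63}
insert 61 → {66, 63, 61}
forward next packet → 66; now {63, 61}
forward next packet → 63; now {61}
insert 59 → {61, 59}
insert 54 → {61, 59, 54}
forward next packet → 61; now {59, 54}
insert 77 → {77, 59, 54}
insert 60 → {77, 60, 59, 54}
forward next packet → 77; now {60, 59, 54}
insert 64 → {64, 60, 59, 54}
forward next packet → 64; now {60, 59, 54}
insert 53 → {60, 59, 54, 53}
insert 68 → {68, 60, 59, 54, 53}
insert 78 → {78, 68, 60, 59, 54, 53}

90, 66, 63, 61, 77, 64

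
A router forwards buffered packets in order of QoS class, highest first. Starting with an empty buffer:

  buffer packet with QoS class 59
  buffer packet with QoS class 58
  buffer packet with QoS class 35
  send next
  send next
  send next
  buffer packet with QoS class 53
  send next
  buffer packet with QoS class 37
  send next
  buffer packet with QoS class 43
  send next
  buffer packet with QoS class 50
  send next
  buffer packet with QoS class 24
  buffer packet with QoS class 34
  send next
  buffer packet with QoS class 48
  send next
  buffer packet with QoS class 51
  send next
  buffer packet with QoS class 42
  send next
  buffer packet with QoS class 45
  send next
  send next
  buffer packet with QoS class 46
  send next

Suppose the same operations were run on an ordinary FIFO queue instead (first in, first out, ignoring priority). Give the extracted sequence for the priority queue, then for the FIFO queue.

priority queue: 59 → 58 → 35 → 53 → 37 → 43 → 50 → 34 → 48 → 51 → 42 → 45 → 24 → 46; FIFO queue: 59, 58, 35, 53, 37, 43, 50, 24, 34, 48, 51, 42, 45, 46

insert 59 → {59}
insert 58 → {59, 58}
insert 35 → {59, 58, 35}
send next → 59; now {58, 35}
send next → 58; now {35}
send next → 35; now {}
insert 53 → {53}
send next → 53; now {}
insert 37 → {37}
send next → 37; now {}
insert 43 → {43}
send next → 43; now {}
insert 50 → {50}
send next → 50; now {}
insert 24 → {24}
insert 34 → {34, 24}
send next → 34; now {24}
insert 48 → {48, 24}
send next → 48; now {24}
insert 51 → {51, 24}
send next → 51; now {24}
insert 42 → {42, 24}
send next → 42; now {24}
insert 45 → {45, 24}
send next → 45; now {24}
send next → 24; now {}
insert 46 → {46}
send next → 46; now {}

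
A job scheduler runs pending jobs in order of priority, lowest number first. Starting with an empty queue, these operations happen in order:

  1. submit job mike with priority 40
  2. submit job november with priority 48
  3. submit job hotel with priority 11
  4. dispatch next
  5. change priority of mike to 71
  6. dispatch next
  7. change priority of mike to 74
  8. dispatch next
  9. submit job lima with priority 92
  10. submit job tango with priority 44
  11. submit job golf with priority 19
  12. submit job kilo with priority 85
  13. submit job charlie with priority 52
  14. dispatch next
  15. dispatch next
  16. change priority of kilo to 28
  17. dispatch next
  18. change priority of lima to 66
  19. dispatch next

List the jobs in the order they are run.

add mike (priority 40) → {mike:40}
add november (priority 48) → {mike:40, november:48}
add hotel (priority 11) → {hotel:11, mike:40, november:48}
dispatch next → hotel; now {mike:40, november:48}
update mike to priority 71 → {november:48, mike:71}
dispatch next → november; now {mike:71}
update mike to priority 74 → {mike:74}
dispatch next → mike; now {}
add lima (priority 92) → {lima:92}
add tango (priority 44) → {tango:44, lima:92}
add golf (priority 19) → {golf:19, tango:44, lima:92}
add kilo (priority 85) → {golf:19, tango:44, kilo:85, lima:92}
add charlie (priority 52) → {golf:19, tango:44, charlie:52, kilo:85, lima:92}
dispatch next → golf; now {tango:44, charlie:52, kilo:85, lima:92}
dispatch next → tango; now {charlie:52, kilo:85, lima:92}
update kilo to priority 28 → {kilo:28, charlie:52, lima:92}
dispatch next → kilo; now {charlie:52, lima:92}
update lima to priority 66 → {charlie:52, lima:66}
dispatch next → charlie; now {lima:66}

hotel → november → mike → golf → tango → kilo → charlie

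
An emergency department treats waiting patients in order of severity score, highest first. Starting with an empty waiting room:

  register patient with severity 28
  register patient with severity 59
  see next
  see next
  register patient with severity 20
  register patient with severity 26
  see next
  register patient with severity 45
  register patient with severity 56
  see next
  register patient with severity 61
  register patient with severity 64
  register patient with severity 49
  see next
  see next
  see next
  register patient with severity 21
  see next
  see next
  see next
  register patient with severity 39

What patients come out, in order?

insert 28 → {28}
insert 59 → {59, 28}
see next → 59; now {28}
see next → 28; now {}
insert 20 → {20}
insert 26 → {26, 20}
see next → 26; now {20}
insert 45 → {45, 20}
insert 56 → {56, 45, 20}
see next → 56; now {45, 20}
insert 61 → {61, 45, 20}
insert 64 → {64, 61, 45, 20}
insert 49 → {64, 61, 49, 45, 20}
see next → 64; now {61, 49, 45, 20}
see next → 61; now {49, 45, 20}
see next → 49; now {45, 20}
insert 21 → {45, 21, 20}
see next → 45; now {21, 20}
see next → 21; now {20}
see next → 20; now {}
insert 39 → {39}

59, 28, 26, 56, 64, 61, 49, 45, 21, 20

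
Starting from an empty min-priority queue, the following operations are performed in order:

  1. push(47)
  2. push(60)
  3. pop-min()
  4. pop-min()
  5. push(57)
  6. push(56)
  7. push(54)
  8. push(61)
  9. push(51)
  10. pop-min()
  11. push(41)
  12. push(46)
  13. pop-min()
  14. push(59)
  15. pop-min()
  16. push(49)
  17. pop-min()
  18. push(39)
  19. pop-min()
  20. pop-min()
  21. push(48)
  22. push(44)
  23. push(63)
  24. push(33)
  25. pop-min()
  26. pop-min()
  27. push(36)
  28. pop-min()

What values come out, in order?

[47, 60, 51, 41, 46, 49, 39, 54, 33, 44, 36]

insert 47 → {47}
insert 60 → {47, 60}
pop-min → 47; now {60}
pop-min → 60; now {}
insert 57 → {57}
insert 56 → {56, 57}
insert 54 → {54, 56, 57}
insert 61 → {54, 56, 57, 61}
insert 51 → {51, 54, 56, 57, 61}
pop-min → 51; now {54, 56, 57, 61}
insert 41 → {41, 54, 56, 57, 61}
insert 46 → {41, 46, 54, 56, 57, 61}
pop-min → 41; now {46, 54, 56, 57, 61}
insert 59 → {46, 54, 56, 57, 59, 61}
pop-min → 46; now {54, 56, 57, 59, 61}
insert 49 → {49, 54, 56, 57, 59, 61}
pop-min → 49; now {54, 56, 57, 59, 61}
insert 39 → {39, 54, 56, 57, 59, 61}
pop-min → 39; now {54, 56, 57, 59, 61}
pop-min → 54; now {56, 57, 59, 61}
insert 48 → {48, 56, 57, 59, 61}
insert 44 → {44, 48, 56, 57, 59, 61}
insert 63 → {44, 48, 56, 57, 59, 61, 63}
insert 33 → {33, 44, 48, 56, 57, 59, 61, 63}
pop-min → 33; now {44, 48, 56, 57, 59, 61, 63}
pop-min → 44; now {48, 56, 57, 59, 61, 63}
insert 36 → {36, 48, 56, 57, 59, 61, 63}
pop-min → 36; now {48, 56, 57, 59, 61, 63}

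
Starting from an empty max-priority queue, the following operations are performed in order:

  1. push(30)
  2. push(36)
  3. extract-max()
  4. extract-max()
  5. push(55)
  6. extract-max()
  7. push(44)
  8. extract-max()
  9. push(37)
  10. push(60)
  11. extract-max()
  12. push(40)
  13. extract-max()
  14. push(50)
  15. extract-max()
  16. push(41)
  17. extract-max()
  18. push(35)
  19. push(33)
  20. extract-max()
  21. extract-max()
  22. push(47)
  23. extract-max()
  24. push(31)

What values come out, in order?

insert 30 → {30}
insert 36 → {36, 30}
extract-max → 36; now {30}
extract-max → 30; now {}
insert 55 → {55}
extract-max → 55; now {}
insert 44 → {44}
extract-max → 44; now {}
insert 37 → {37}
insert 60 → {60, 37}
extract-max → 60; now {37}
insert 40 → {40, 37}
extract-max → 40; now {37}
insert 50 → {50, 37}
extract-max → 50; now {37}
insert 41 → {41, 37}
extract-max → 41; now {37}
insert 35 → {37, 35}
insert 33 → {37, 35, 33}
extract-max → 37; now {35, 33}
extract-max → 35; now {33}
insert 47 → {47, 33}
extract-max → 47; now {33}
insert 31 → {33, 31}

[36, 30, 55, 44, 60, 40, 50, 41, 37, 35, 47]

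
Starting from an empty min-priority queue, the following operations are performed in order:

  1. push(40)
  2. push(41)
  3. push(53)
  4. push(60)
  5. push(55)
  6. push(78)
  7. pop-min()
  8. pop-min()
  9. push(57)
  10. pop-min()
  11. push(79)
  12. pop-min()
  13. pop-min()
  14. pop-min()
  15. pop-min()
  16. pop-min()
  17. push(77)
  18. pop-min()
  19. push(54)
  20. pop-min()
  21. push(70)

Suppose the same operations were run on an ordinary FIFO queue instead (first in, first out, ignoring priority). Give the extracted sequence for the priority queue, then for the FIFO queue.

insert 40 → {40}
insert 41 → {40, 41}
insert 53 → {40, 41, 53}
insert 60 → {40, 41, 53, 60}
insert 55 → {40, 41, 53, 55, 60}
insert 78 → {40, 41, 53, 55, 60, 78}
pop-min → 40; now {41, 53, 55, 60, 78}
pop-min → 41; now {53, 55, 60, 78}
insert 57 → {53, 55, 57, 60, 78}
pop-min → 53; now {55, 57, 60, 78}
insert 79 → {55, 57, 60, 78, 79}
pop-min → 55; now {57, 60, 78, 79}
pop-min → 57; now {60, 78, 79}
pop-min → 60; now {78, 79}
pop-min → 78; now {79}
pop-min → 79; now {}
insert 77 → {77}
pop-min → 77; now {}
insert 54 → {54}
pop-min → 54; now {}
insert 70 → {70}

priority queue: 40 → 41 → 53 → 55 → 57 → 60 → 78 → 79 → 77 → 54; FIFO queue: 40, 41, 53, 60, 55, 78, 57, 79, 77, 54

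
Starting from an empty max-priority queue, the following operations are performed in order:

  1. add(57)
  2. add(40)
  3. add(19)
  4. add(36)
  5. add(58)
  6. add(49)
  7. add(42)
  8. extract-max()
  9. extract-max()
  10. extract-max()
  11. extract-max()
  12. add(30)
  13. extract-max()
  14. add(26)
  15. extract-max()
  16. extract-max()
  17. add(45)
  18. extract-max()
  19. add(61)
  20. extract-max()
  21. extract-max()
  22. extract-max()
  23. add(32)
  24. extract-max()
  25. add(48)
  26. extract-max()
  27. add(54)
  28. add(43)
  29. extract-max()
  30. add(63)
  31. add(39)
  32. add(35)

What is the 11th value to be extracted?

19

insert 57 → {57}
insert 40 → {57, 40}
insert 19 → {57, 40, 19}
insert 36 → {57, 40, 36, 19}
insert 58 → {58, 57, 40, 36, 19}
insert 49 → {58, 57, 49, 40, 36, 19}
insert 42 → {58, 57, 49, 42, 40, 36, 19}
extract-max → 58; now {57, 49, 42, 40, 36, 19}
extract-max → 57; now {49, 42, 40, 36, 19}
extract-max → 49; now {42, 40, 36, 19}
extract-max → 42; now {40, 36, 19}
insert 30 → {40, 36, 30, 19}
extract-max → 40; now {36, 30, 19}
insert 26 → {36, 30, 26, 19}
extract-max → 36; now {30, 26, 19}
extract-max → 30; now {26, 19}
insert 45 → {45, 26, 19}
extract-max → 45; now {26, 19}
insert 61 → {61, 26, 19}
extract-max → 61; now {26, 19}
extract-max → 26; now {19}
extract-max → 19; now {}
insert 32 → {32}
extract-max → 32; now {}
insert 48 → {48}
extract-max → 48; now {}
insert 54 → {54}
insert 43 → {54, 43}
extract-max → 54; now {43}
insert 63 → {63, 43}
insert 39 → {63, 43, 39}
insert 35 → {63, 43, 39, 35}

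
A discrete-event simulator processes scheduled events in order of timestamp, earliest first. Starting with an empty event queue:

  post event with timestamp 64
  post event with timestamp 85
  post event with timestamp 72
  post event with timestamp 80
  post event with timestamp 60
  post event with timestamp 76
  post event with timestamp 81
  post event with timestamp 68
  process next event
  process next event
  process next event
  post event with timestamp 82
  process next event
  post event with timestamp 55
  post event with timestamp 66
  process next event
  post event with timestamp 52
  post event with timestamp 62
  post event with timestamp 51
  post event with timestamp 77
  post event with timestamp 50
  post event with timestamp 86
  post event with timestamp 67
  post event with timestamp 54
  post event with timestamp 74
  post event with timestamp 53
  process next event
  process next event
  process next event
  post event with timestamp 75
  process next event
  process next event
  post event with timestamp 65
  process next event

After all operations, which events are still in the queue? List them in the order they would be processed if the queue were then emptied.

insert 64 → {64}
insert 85 → {64, 85}
insert 72 → {64, 72, 85}
insert 80 → {64, 72, 80, 85}
insert 60 → {60, 64, 72, 80, 85}
insert 76 → {60, 64, 72, 76, 80, 85}
insert 81 → {60, 64, 72, 76, 80, 81, 85}
insert 68 → {60, 64, 68, 72, 76, 80, 81, 85}
process next event → 60; now {64, 68, 72, 76, 80, 81, 85}
process next event → 64; now {68, 72, 76, 80, 81, 85}
process next event → 68; now {72, 76, 80, 81, 85}
insert 82 → {72, 76, 80, 81, 82, 85}
process next event → 72; now {76, 80, 81, 82, 85}
insert 55 → {55, 76, 80, 81, 82, 85}
insert 66 → {55, 66, 76, 80, 81, 82, 85}
process next event → 55; now {66, 76, 80, 81, 82, 85}
insert 52 → {52, 66, 76, 80, 81, 82, 85}
insert 62 → {52, 62, 66, 76, 80, 81, 82, 85}
insert 51 → {51, 52, 62, 66, 76, 80, 81, 82, 85}
insert 77 → {51, 52, 62, 66, 76, 77, 80, 81, 82, 85}
insert 50 → {50, 51, 52, 62, 66, 76, 77, 80, 81, 82, 85}
insert 86 → {50, 51, 52, 62, 66, 76, 77, 80, 81, 82, 85, 86}
insert 67 → {50, 51, 52, 62, 66, 67, 76, 77, 80, 81, 82, 85, 86}
insert 54 → {50, 51, 52, 54, 62, 66, 67, 76, 77, 80, 81, 82, 85, 86}
insert 74 → {50, 51, 52, 54, 62, 66, 67, 74, 76, 77, 80, 81, 82, 85, 86}
insert 53 → {50, 51, 52, 53, 54, 62, 66, 67, 74, 76, 77, 80, 81, 82, 85, 86}
process next event → 50; now {51, 52, 53, 54, 62, 66, 67, 74, 76, 77, 80, 81, 82, 85, 86}
process next event → 51; now {52, 53, 54, 62, 66, 67, 74, 76, 77, 80, 81, 82, 85, 86}
process next event → 52; now {53, 54, 62, 66, 67, 74, 76, 77, 80, 81, 82, 85, 86}
insert 75 → {53, 54, 62, 66, 67, 74, 75, 76, 77, 80, 81, 82, 85, 86}
process next event → 53; now {54, 62, 66, 67, 74, 75, 76, 77, 80, 81, 82, 85, 86}
process next event → 54; now {62, 66, 67, 74, 75, 76, 77, 80, 81, 82, 85, 86}
insert 65 → {62, 65, 66, 67, 74, 75, 76, 77, 80, 81, 82, 85, 86}
process next event → 62; now {65, 66, 67, 74, 75, 76, 77, 80, 81, 82, 85, 86}

65 → 66 → 67 → 74 → 75 → 76 → 77 → 80 → 81 → 82 → 85 → 86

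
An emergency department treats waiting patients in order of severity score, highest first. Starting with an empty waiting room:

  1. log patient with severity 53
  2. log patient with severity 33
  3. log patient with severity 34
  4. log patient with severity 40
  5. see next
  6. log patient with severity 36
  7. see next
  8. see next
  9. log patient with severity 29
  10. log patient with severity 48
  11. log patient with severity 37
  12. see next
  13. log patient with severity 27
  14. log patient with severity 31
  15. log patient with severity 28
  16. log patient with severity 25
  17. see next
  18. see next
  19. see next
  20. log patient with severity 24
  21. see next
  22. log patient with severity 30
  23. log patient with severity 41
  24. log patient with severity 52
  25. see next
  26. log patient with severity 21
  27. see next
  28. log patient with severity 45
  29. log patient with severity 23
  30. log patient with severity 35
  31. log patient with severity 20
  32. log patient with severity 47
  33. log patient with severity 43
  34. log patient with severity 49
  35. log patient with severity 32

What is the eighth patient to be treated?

insert 53 → {53}
insert 33 → {53, 33}
insert 34 → {53, 34, 33}
insert 40 → {53, 40, 34, 33}
see next → 53; now {40, 34, 33}
insert 36 → {40, 36, 34, 33}
see next → 40; now {36, 34, 33}
see next → 36; now {34, 33}
insert 29 → {34, 33, 29}
insert 48 → {48, 34, 33, 29}
insert 37 → {48, 37, 34, 33, 29}
see next → 48; now {37, 34, 33, 29}
insert 27 → {37, 34, 33, 29, 27}
insert 31 → {37, 34, 33, 31, 29, 27}
insert 28 → {37, 34, 33, 31, 29, 28, 27}
insert 25 → {37, 34, 33, 31, 29, 28, 27, 25}
see next → 37; now {34, 33, 31, 29, 28, 27, 25}
see next → 34; now {33, 31, 29, 28, 27, 25}
see next → 33; now {31, 29, 28, 27, 25}
insert 24 → {31, 29, 28, 27, 25, 24}
see next → 31; now {29, 28, 27, 25, 24}
insert 30 → {30, 29, 28, 27, 25, 24}
insert 41 → {41, 30, 29, 28, 27, 25, 24}
insert 52 → {52, 41, 30, 29, 28, 27, 25, 24}
see next → 52; now {41, 30, 29, 28, 27, 25, 24}
insert 21 → {41, 30, 29, 28, 27, 25, 24, 21}
see next → 41; now {30, 29, 28, 27, 25, 24, 21}
insert 45 → {45, 30, 29, 28, 27, 25, 24, 21}
insert 23 → {45, 30, 29, 28, 27, 25, 24, 23, 21}
insert 35 → {45, 35, 30, 29, 28, 27, 25, 24, 23, 21}
insert 20 → {45, 35, 30, 29, 28, 27, 25, 24, 23, 21, 20}
insert 47 → {47, 45, 35, 30, 29, 28, 27, 25, 24, 23, 21, 20}
insert 43 → {47, 45, 43, 35, 30, 29, 28, 27, 25, 24, 23, 21, 20}
insert 49 → {49, 47, 45, 43, 35, 30, 29, 28, 27, 25, 24, 23, 21, 20}
insert 32 → {49, 47, 45, 43, 35, 32, 30, 29, 28, 27, 25, 24, 23, 21, 20}

31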